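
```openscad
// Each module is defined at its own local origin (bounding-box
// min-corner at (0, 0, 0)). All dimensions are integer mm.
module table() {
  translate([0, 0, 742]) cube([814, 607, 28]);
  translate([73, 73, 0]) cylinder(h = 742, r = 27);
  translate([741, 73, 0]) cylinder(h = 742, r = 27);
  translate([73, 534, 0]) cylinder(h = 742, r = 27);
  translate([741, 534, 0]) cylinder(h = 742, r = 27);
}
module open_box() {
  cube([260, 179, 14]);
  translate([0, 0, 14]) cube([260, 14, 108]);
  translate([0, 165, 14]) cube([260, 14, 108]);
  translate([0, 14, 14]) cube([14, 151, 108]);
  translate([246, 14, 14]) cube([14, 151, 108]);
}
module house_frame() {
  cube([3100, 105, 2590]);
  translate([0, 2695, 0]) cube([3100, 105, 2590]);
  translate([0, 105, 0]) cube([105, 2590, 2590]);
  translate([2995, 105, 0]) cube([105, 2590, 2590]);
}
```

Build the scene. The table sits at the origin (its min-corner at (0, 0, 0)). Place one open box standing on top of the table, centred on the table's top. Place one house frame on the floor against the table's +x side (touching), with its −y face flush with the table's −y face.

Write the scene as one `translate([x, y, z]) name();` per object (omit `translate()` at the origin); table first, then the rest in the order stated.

table();
translate([277, 214, 770]) open_box();
translate([814, 0, 0]) house_frame();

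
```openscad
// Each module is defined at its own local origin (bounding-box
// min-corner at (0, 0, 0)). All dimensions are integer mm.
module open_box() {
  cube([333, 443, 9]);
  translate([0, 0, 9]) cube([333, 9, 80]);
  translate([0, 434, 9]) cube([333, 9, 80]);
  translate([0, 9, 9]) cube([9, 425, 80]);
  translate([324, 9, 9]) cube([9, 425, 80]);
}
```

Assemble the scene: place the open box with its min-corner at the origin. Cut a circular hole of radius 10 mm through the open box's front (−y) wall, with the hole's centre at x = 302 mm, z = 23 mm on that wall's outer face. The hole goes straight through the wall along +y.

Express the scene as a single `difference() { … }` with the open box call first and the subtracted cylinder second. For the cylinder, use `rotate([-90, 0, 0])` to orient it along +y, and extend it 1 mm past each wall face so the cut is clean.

difference() {
  open_box();
  translate([302, -1, 23]) rotate([-90, 0, 0]) cylinder(h = 11, r = 10);
}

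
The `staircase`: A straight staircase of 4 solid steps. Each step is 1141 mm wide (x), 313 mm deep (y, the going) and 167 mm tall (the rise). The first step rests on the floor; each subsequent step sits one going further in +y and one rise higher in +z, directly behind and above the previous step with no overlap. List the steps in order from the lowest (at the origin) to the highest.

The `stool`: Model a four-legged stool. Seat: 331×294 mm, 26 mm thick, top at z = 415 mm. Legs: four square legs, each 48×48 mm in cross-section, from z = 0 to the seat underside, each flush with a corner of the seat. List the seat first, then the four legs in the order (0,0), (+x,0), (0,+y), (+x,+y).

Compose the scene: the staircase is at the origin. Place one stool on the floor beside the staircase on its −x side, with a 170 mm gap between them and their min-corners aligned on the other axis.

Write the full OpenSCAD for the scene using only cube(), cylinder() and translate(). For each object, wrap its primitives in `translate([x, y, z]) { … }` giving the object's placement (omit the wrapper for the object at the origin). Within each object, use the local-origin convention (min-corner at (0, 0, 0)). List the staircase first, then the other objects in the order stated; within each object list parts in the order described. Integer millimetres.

cube([1141, 313, 167]);
translate([0, 313, 167]) cube([1141, 313, 167]);
translate([0, 626, 334]) cube([1141, 313, 167]);
translate([0, 939, 501]) cube([1141, 313, 167]);
translate([-501, 0, 0]) {
  translate([0, 0, 389]) cube([331, 294, 26]);
  cube([48, 48, 389]);
  translate([283, 0, 0]) cube([48, 48, 389]);
  translate([0, 246, 0]) cube([48, 48, 389]);
  translate([283, 246, 0]) cube([48, 48, 389]);
}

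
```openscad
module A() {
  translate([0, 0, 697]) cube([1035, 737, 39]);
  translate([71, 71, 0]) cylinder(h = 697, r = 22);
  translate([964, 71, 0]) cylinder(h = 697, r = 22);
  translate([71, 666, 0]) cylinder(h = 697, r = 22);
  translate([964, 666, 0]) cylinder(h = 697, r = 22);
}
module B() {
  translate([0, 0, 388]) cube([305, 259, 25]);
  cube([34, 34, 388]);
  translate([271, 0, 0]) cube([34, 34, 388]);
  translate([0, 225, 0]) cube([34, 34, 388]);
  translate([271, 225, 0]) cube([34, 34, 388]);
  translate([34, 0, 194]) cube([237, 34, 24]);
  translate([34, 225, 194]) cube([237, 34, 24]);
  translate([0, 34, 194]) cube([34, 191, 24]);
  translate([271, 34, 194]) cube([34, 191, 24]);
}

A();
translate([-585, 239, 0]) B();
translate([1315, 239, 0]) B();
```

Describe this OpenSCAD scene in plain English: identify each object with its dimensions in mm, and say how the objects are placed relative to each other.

A is a table: top 1035 mm (x) × 737 mm (y), 39 mm thick, upper face at z = 736 mm, on four round legs of 44 mm diameter, each leg's bounding box inset 49 mm from the nearest pair of top edges, running from z = 0 to the bottom of the top.

B is a four-legged stool. The seat is a 305×259×25 mm slab whose top surface is at z = 413 mm; four square legs, each 34×34 mm in cross-section, run from the floor (z = 0) to the underside of the seat, each flush with a corner of the seat. Four stretchers, 34 mm wide and 24 mm tall, connect adjacent legs with their undersides at z = 194 mm, each running between the inner faces of the legs it joins and aligned with the legs' outer faces on the other axis.

Two stools sit around the table at the −x, +x sides.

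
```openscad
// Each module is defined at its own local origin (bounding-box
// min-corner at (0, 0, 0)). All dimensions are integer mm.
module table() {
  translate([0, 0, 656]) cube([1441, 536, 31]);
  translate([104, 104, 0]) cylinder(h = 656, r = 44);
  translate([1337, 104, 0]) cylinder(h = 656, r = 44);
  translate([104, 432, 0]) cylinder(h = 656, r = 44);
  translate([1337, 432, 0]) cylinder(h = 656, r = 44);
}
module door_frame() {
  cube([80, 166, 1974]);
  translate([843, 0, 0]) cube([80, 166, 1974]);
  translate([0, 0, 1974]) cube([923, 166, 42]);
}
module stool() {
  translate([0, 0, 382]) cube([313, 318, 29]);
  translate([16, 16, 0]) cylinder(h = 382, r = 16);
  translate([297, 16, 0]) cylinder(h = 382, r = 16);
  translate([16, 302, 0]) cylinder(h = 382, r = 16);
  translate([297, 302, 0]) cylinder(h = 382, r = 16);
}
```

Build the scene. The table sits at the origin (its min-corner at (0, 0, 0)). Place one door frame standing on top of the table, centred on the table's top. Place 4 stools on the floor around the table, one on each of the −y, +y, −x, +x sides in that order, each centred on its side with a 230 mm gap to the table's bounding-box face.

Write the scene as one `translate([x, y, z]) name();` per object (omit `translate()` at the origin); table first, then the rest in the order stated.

table();
translate([259, 185, 687]) door_frame();
translate([564, -548, 0]) stool();
translate([564, 766, 0]) stool();
translate([-543, 109, 0]) stool();
translate([1671, 109, 0]) stool();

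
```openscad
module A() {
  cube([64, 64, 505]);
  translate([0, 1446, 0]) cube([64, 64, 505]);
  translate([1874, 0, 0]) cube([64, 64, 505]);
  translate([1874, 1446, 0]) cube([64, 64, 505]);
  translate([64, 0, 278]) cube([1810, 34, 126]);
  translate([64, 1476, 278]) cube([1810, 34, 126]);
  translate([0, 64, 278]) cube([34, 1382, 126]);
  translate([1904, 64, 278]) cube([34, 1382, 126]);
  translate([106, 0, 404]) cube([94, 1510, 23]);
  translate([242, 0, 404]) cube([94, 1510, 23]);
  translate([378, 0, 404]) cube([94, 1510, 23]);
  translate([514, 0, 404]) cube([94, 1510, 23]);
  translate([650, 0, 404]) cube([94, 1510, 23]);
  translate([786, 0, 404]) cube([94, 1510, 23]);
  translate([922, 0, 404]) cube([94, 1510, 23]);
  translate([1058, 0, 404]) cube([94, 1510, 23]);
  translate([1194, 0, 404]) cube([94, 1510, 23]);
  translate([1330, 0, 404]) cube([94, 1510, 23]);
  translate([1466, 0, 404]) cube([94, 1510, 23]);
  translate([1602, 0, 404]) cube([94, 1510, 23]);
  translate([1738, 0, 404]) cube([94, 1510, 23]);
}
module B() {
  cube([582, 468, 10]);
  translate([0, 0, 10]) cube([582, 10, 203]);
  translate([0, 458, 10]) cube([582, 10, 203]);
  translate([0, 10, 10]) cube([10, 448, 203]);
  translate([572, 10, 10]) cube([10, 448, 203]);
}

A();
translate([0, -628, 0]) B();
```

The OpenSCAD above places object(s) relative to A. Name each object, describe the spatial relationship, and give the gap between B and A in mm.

The open box's nearest face is 160 mm from the bed frame's −y face.

A is a bed frame. B is an open box. The open box is on the floor beside the bed frame on its −y side. The gap between the open box and the bed frame is 160 mm.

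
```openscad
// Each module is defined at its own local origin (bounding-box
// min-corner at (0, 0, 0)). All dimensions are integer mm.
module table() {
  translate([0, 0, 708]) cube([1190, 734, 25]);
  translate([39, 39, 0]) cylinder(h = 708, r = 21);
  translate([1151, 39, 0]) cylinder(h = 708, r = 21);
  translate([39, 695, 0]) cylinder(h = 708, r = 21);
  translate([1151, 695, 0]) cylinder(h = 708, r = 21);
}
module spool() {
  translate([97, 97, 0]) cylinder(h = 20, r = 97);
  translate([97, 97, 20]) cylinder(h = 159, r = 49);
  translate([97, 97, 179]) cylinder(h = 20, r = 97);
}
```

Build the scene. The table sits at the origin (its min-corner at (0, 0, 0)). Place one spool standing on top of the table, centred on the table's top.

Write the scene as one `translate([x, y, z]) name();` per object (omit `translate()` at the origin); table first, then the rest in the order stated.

table();
translate([498, 270, 733]) spool();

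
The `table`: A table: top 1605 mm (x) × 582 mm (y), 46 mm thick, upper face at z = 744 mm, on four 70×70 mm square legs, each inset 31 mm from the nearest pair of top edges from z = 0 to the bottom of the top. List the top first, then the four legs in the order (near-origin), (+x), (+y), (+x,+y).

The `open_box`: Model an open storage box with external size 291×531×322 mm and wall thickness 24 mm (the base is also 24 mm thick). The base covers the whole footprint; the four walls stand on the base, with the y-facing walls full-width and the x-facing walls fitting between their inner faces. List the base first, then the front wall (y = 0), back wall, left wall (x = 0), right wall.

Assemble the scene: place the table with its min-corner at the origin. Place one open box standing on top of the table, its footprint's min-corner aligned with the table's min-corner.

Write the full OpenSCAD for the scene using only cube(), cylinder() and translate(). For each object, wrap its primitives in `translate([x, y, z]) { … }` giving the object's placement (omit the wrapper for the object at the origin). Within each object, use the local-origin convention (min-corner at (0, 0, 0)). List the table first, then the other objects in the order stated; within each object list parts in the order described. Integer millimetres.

translate([0, 0, 698]) cube([1605, 582, 46]);
translate([31, 31, 0]) cube([70, 70, 698]);
translate([1504, 31, 0]) cube([70, 70, 698]);
translate([31, 481, 0]) cube([70, 70, 698]);
translate([1504, 481, 0]) cube([70, 70, 698]);
translate([0, 0, 744]) {
  cube([291, 531, 24]);
  translate([0, 0, 24]) cube([291, 24, 298]);
  translate([0, 507, 24]) cube([291, 24, 298]);
  translate([0, 24, 24]) cube([24, 483, 298]);
  translate([267, 24, 24]) cube([24, 483, 298]);
}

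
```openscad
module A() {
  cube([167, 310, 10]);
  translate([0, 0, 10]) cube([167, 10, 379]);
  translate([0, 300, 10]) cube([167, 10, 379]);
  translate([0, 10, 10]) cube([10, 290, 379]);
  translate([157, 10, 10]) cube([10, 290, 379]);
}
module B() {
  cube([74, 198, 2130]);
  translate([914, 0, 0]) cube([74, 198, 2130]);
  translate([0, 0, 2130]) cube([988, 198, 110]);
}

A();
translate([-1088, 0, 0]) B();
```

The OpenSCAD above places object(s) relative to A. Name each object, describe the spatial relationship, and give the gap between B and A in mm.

The door frame's nearest face is 100 mm from the open box's −x face.

A is an open box. B is a door frame. The door frame is on the floor beside the open box on its −x side. The gap between the door frame and the open box is 100 mm.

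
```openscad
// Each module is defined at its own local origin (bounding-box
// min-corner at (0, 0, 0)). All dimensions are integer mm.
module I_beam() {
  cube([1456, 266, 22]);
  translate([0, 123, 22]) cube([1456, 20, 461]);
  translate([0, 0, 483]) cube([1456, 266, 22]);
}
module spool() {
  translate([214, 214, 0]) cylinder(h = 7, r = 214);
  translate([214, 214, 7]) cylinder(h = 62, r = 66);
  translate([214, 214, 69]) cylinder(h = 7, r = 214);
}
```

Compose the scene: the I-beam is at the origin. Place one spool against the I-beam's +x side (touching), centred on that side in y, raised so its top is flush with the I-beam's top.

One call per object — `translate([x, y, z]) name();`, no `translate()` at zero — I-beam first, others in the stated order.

I_beam();
translate([1456, -81, 429]) spool();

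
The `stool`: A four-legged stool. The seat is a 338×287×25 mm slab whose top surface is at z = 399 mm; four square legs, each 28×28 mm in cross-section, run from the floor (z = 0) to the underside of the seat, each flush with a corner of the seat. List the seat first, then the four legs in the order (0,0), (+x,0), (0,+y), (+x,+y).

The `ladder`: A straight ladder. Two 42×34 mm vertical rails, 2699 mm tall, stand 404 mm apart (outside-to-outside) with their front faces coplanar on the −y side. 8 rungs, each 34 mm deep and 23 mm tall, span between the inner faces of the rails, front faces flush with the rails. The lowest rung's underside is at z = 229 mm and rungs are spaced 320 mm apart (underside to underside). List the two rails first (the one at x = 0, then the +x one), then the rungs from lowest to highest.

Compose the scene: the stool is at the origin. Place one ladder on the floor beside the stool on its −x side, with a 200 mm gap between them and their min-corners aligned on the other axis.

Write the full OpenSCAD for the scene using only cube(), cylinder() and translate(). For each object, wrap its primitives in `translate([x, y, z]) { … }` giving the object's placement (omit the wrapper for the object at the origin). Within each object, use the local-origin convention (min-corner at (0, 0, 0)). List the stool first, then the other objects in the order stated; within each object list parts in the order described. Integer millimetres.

translate([0, 0, 374]) cube([338, 287, 25]);
cube([28, 28, 374]);
translate([310, 0, 0]) cube([28, 28, 374]);
translate([0, 259, 0]) cube([28, 28, 374]);
translate([310, 259, 0]) cube([28, 28, 374]);
translate([-604, 0, 0]) {
  cube([42, 34, 2699]);
  translate([362, 0, 0]) cube([42, 34, 2699]);
  translate([42, 0, 229]) cube([320, 34, 23]);
  translate([42, 0, 549]) cube([320, 34, 23]);
  translate([42, 0, 869]) cube([320, 34, 23]);
  translate([42, 0, 1189]) cube([320, 34, 23]);
  translate([42, 0, 1509]) cube([320, 34, 23]);
  translate([42, 0, 1829]) cube([320, 34, 23]);
  translate([42, 0, 2149]) cube([320, 34, 23]);
  translate([42, 0, 2469]) cube([320, 34, 23]);
}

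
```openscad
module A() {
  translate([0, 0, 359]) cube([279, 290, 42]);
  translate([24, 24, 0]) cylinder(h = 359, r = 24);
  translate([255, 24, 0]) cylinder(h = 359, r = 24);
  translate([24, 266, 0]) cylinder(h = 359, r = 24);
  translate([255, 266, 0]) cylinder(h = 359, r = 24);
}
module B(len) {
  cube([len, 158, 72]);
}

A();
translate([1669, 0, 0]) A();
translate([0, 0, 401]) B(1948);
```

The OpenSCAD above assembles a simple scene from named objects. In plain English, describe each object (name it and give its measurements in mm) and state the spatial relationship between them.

A is a four-legged stool. The seat is 279×290 mm, 42 mm thick, top at z = 401 mm. It stands on four round legs, each 48 mm in diameter, from z = 0 to the seat underside, each leg's axis is inset half a diameter from the nearest pair of seat edges (so the leg's bounding box is flush with the corner).

B is a rectangular beam 1948 mm long (x), 158 mm deep (y), 72 mm thick (z).

The beam spans the tops of two stools placed 1390 mm apart, resting at z = 401 mm.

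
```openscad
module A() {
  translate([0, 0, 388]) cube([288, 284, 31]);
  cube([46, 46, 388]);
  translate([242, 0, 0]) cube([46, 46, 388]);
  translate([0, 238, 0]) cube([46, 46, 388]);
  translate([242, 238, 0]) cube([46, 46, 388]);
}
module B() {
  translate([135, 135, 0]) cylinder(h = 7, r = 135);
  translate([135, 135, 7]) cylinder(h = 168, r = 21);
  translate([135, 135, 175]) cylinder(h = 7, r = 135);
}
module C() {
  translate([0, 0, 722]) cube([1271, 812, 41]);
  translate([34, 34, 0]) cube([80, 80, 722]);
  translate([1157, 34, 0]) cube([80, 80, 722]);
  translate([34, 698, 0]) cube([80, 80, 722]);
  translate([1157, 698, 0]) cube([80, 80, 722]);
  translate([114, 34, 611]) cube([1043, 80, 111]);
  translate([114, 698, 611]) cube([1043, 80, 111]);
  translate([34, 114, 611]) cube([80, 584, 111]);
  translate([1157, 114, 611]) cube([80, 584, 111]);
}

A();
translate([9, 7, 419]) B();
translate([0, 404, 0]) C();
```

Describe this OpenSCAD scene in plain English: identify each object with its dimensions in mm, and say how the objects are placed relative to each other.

A is a four-legged stool. The seat is a 288×284×31 mm slab whose top surface is at z = 419 mm; four square legs, each 46×46 mm in cross-section, run from the floor (z = 0) to the underside of the seat, each flush with a corner of the seat.

B is a spool: two coaxial disc flanges of radius 135 mm and thickness 7 mm, joined by a core cylinder of radius 21 mm and height 168 mm. The lower flange rests on z = 0 and the three cylinders share a vertical axis.

C is a table: top 1271 mm (x) × 812 mm (y), 41 mm thick, upper face at z = 763 mm, on four 80×80 mm square legs, each inset 34 mm from the nearest pair of top edges, running from z = 0 to the bottom of the top. Four apron rails, 80 mm thick and 111 mm tall, run between adjacent legs with their top edges flush with the underside of the top and their outer faces flush with the legs' outer faces.

The spool is on top of the stool, centred. The table is on the floor beside the stool on its +y side.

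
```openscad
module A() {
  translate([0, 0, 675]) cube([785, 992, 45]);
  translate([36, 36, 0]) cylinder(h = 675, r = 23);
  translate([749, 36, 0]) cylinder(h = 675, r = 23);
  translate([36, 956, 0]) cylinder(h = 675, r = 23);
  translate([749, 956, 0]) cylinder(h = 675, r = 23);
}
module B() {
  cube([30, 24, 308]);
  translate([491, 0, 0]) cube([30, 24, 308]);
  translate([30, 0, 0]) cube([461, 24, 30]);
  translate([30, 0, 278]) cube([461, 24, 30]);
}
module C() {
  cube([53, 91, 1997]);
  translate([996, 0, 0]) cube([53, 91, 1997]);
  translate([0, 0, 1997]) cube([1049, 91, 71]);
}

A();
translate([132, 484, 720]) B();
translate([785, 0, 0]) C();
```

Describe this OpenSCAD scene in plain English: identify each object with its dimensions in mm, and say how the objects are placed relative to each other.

A is a table with a 785×992 mm rectangular top, 45 mm thick, top surface at z = 720 mm, supported by four round legs of 46 mm diameter, each leg's bounding box inset 13 mm from the nearest pair of top edges, running from the floor.

B is a picture frame with a 461×248 mm rectangular opening (x by z) and a uniform 30 mm border on every side. Frame depth is 24 mm along y. It is built from two vertical stiles running the full outside height and two horizontal rails spanning the gap between the stiles.

C is a door frame. The clear opening is 943 mm wide and 1997 mm high. Two 53 mm wide jambs, 91 mm deep, stand either side of the opening from the floor to the top of the opening. A 71 mm thick head sits across the top of both jambs, spanning the full outside width of the frame.

The picture frame is on top of the table, centred. The door frame is against the table's +x side, with their −y faces flush.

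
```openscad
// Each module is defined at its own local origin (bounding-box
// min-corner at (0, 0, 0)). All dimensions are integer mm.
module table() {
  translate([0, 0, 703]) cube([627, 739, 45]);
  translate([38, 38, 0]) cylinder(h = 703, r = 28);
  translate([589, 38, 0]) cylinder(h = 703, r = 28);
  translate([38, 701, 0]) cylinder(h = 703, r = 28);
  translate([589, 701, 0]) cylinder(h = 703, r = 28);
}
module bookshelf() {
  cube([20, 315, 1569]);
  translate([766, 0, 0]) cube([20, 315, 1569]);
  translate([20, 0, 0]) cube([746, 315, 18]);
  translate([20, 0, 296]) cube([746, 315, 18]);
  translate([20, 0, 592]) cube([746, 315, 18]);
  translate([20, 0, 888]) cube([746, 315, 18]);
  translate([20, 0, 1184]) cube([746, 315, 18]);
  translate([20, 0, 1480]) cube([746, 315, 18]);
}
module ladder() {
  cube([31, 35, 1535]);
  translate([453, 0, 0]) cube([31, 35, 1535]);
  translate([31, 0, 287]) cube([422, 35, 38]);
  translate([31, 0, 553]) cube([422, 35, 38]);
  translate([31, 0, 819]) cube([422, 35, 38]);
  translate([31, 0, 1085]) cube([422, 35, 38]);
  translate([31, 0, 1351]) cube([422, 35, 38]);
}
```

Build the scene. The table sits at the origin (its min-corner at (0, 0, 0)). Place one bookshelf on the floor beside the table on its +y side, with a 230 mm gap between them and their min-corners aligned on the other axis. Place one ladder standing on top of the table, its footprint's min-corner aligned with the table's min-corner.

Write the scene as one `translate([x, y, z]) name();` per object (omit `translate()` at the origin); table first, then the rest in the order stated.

table();
translate([0, 969, 0]) bookshelf();
translate([0, 0, 748]) ladder();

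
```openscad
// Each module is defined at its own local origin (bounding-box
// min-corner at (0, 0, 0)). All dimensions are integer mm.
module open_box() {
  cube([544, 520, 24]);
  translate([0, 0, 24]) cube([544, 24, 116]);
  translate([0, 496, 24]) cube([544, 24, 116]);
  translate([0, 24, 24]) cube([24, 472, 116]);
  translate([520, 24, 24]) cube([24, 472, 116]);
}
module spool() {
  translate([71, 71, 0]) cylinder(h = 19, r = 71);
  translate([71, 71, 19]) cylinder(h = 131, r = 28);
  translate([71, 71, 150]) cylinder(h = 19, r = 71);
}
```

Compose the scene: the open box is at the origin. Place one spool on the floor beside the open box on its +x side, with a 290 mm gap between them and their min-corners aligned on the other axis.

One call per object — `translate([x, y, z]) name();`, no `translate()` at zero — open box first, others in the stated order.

open_box();
translate([834, 0, 0]) spool();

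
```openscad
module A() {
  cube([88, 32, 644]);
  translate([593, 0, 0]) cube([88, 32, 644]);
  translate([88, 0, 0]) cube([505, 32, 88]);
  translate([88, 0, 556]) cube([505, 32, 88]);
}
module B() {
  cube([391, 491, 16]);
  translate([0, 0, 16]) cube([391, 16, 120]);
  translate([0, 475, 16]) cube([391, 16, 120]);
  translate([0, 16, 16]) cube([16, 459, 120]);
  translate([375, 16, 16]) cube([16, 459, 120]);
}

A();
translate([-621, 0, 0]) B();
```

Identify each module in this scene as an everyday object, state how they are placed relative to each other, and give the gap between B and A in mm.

The open box's nearest face is 230 mm from the picture frame's −x face.

A is a picture frame. B is an open box. The open box is on the floor beside the picture frame on its −x side. The gap between the open box and the picture frame is 230 mm.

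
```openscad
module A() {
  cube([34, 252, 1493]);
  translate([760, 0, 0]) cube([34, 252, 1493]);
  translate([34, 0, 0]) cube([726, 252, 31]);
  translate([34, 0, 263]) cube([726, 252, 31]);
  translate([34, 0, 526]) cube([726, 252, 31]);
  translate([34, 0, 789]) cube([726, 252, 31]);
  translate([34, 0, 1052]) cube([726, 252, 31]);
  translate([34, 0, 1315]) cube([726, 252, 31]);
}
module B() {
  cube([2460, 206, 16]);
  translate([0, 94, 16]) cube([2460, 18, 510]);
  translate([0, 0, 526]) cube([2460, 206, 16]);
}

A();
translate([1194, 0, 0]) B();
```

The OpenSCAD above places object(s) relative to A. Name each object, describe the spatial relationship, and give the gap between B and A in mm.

The I-beam's nearest face is 400 mm from the bookshelf's +x face.

A is a bookshelf. B is an I-beam. The I-beam is on the floor beside the bookshelf on its +x side. The gap between the I-beam and the bookshelf is 400 mm.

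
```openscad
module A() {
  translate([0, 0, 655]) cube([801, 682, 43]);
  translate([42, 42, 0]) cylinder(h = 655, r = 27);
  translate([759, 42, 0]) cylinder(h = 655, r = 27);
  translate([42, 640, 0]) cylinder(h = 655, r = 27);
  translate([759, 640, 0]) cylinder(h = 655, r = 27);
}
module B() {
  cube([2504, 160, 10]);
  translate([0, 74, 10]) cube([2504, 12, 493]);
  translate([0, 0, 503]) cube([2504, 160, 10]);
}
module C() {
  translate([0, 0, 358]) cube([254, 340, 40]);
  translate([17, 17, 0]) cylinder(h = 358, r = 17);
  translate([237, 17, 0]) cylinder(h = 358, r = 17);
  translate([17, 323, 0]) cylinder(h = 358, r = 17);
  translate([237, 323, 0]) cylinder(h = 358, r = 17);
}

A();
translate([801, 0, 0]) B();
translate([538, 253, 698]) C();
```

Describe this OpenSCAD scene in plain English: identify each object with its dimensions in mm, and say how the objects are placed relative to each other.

A is a rectangular dining table. The top is 801×682×43 mm with its upper surface at z = 698 mm. It stands on four round legs of 54 mm diameter, each leg's bounding box inset 15 mm from the nearest pair of top edges, running from the floor to the underside of the top.

B is an I-beam lying along x, 2504 mm long. Overall section height 513 mm. Two flanges 160 mm wide (y) and 10 mm thick, one on the floor and one at the top; a web 12 mm thick runs between them, centred on the flange width.

C is a simple wooden stool: a rectangular seat 254 mm (x) by 340 mm (y), 40 mm thick, top face at z = 398 mm, on four round legs, each 34 mm in diameter. The legs rest on z = 0, each leg's axis is inset half a diameter from the nearest pair of seat edges (so the leg's bounding box is flush with the corner).

The I-beam is against the table's +x side, with their −y faces flush. The stool is on top of the table.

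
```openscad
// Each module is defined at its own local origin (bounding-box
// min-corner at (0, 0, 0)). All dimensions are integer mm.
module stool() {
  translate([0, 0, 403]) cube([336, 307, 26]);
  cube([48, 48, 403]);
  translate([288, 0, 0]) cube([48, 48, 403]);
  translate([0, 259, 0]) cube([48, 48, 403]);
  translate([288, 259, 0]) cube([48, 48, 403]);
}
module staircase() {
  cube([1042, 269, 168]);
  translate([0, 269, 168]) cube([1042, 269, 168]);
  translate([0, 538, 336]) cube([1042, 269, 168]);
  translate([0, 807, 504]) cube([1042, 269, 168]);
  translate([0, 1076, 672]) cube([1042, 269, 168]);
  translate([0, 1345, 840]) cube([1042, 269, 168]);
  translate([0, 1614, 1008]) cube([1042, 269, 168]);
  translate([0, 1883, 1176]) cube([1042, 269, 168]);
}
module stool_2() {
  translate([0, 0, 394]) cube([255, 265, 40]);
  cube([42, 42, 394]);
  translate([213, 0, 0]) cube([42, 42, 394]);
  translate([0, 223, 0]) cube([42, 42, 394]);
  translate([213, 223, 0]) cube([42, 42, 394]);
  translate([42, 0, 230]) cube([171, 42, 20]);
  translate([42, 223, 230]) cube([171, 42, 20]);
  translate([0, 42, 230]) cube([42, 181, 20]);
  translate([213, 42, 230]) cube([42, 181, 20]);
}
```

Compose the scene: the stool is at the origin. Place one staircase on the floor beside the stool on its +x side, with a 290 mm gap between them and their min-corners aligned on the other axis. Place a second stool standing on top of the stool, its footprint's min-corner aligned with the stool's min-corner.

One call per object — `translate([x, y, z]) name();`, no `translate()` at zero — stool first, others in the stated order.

stool();
translate([626, 0, 0]) staircase();
translate([0, 0, 429]) stool_2();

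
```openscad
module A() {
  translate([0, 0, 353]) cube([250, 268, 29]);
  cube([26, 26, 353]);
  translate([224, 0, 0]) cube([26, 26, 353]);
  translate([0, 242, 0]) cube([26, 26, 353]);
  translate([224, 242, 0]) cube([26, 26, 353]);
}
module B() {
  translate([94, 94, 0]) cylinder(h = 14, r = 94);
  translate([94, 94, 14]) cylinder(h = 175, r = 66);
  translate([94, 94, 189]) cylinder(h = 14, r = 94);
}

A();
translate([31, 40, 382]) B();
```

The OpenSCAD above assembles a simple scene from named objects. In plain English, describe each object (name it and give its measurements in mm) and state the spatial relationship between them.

A is a simple wooden stool: a rectangular seat 250 mm (x) by 268 mm (y), 29 mm thick, top face at z = 382 mm, on four square legs, each 26×26 mm in cross-section. The legs rest on z = 0, each flush with a corner of the seat.

B is a spool: two coaxial disc flanges of radius 94 mm and thickness 14 mm, joined by a core cylinder of radius 66 mm and height 175 mm. The lower flange rests on z = 0 and the three cylinders share a vertical axis.

The spool is on top of the stool, centred.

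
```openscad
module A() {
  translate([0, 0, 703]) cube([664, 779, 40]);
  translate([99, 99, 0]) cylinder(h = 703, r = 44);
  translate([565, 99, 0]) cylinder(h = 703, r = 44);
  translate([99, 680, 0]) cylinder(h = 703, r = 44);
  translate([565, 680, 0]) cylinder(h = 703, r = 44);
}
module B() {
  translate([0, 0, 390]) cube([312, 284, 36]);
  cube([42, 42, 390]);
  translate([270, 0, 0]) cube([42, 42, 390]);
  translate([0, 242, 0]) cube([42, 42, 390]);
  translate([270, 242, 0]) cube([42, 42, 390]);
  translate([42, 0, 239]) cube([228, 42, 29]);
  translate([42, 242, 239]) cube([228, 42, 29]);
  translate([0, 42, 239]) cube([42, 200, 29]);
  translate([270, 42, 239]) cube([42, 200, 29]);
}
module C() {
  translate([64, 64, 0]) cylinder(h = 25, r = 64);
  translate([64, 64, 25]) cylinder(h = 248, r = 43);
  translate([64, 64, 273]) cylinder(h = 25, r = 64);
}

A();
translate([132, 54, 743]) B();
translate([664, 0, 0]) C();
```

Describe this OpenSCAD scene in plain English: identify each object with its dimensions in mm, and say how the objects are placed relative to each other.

A is a rectangular dining table. The top is 664×779×40 mm with its upper surface at z = 743 mm. It stands on four round legs of 88 mm diameter, each leg's bounding box inset 55 mm from the nearest pair of top edges, running from the floor to the underside of the top.

B is a four-legged stool. The seat is 312×284 mm, 36 mm thick, top at z = 426 mm. It stands on four square legs, each 42×42 mm in cross-section, from z = 0 to the seat underside, each flush with a corner of the seat. Four stretchers, 42 mm wide and 29 mm tall, connect adjacent legs with their undersides at z = 239 mm, each running between the inner faces of the legs it joins and aligned with the legs' outer faces on the other axis.

C is a spool: two coaxial disc flanges of radius 64 mm and thickness 25 mm, joined by a core cylinder of radius 43 mm and height 248 mm. The lower flange rests on z = 0 and the three cylinders share a vertical axis.

The stool is on top of the table. The spool is against the table's +x side, with their −y faces flush.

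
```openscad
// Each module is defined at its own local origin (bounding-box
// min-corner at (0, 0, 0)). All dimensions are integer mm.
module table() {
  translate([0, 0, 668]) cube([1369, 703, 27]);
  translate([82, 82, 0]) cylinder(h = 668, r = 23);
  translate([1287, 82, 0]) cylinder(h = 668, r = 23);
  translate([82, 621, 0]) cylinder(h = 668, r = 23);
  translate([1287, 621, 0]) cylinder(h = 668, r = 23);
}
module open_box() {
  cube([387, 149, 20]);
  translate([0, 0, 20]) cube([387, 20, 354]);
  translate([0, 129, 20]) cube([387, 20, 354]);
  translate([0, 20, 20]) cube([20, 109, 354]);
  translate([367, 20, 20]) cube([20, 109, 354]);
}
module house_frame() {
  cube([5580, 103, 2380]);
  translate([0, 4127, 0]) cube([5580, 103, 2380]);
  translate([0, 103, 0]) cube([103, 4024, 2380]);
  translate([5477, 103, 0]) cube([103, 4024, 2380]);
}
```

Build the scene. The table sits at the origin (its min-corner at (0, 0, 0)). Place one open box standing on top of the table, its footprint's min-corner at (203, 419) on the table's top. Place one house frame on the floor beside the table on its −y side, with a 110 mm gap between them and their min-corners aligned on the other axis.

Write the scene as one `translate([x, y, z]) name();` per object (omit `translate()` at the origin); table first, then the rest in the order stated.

table();
translate([203, 419, 695]) open_box();
translate([0, -4340, 0]) house_frame();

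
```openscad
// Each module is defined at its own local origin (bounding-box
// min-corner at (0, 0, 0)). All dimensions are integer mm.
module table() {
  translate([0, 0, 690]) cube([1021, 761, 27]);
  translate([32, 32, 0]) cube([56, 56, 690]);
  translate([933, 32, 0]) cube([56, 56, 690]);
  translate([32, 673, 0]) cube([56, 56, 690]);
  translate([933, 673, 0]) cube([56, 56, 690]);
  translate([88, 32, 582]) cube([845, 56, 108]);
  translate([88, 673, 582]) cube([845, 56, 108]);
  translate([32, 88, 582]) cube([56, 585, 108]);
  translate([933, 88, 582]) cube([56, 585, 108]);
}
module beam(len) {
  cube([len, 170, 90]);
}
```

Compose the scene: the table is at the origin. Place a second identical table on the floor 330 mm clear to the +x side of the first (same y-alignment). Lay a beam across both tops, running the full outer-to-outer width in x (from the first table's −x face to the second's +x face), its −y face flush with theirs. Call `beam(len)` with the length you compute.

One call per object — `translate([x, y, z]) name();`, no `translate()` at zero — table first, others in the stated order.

table();
translate([1351, 0, 0]) table();
translate([0, 0, 717]) beam(2372);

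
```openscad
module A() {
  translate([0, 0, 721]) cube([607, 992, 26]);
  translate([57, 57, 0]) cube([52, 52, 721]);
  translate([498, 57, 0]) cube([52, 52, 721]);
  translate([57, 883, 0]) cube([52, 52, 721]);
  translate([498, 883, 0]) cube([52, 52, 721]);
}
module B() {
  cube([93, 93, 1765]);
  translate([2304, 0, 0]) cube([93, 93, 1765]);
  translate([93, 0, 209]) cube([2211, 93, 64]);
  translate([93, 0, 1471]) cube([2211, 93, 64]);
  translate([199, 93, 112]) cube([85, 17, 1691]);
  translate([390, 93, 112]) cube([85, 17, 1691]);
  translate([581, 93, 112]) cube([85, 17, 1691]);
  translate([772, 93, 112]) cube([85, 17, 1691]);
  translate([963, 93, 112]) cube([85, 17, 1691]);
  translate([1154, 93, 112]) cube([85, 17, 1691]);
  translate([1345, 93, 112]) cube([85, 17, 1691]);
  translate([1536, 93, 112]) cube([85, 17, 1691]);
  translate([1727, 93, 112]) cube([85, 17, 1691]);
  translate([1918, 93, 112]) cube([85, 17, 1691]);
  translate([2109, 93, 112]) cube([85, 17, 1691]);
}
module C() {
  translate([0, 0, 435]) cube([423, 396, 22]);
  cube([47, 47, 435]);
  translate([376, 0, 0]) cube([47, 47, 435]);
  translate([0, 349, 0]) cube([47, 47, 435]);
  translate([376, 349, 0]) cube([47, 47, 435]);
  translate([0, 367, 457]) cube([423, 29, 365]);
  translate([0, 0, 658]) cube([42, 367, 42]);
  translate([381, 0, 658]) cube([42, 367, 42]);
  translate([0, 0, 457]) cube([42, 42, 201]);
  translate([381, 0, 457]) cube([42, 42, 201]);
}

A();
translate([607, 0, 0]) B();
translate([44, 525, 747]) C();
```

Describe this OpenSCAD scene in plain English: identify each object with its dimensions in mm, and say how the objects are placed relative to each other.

A is a table: top 607 mm (x) × 992 mm (y), 26 mm thick, upper face at z = 747 mm, on four 52×52 mm square legs, each inset 57 mm from the nearest pair of top edges, running from z = 0 to the bottom of the top.

B is a fence section. Two 93×93 mm posts, 1765 mm tall, stand on the floor with a clear span of 2211 mm between their inner faces. Two horizontal rails of 93×64 mm section span the gap between the posts with their undersides at z = 209 mm and z = 1471 mm, flush with the posts' −y face. 11 pickets, each 85 mm wide, 17 mm thick and 1691 mm tall, are fixed to the +y face of the rails with their bottoms at z = 112 mm, evenly spaced across the span with equal gaps (rounded down to the nearest mm) at the −x end and between each pair — any rounding remainder accumulates at the +x end.

C is a chair: 423×396 mm seat, 22 mm thick, top at z = 457 mm, on four 47 mm square corner legs flush with the seat edges. A 29 mm thick backrest slab spans the full seat width, extending 365 mm above the seat top, its back face flush with the seat's +y edge. Two armrests of 42×42 mm section run along each side from the seat's front edge to the front of the backrest, top faces 243 mm above the seat top and outer faces flush with the seat's x-edges; a 42×42 mm post under the front of each armrest stands on the seat at the front corner.

The fence section is against the table's +x side, with their −y faces flush. The chair is on top of the table.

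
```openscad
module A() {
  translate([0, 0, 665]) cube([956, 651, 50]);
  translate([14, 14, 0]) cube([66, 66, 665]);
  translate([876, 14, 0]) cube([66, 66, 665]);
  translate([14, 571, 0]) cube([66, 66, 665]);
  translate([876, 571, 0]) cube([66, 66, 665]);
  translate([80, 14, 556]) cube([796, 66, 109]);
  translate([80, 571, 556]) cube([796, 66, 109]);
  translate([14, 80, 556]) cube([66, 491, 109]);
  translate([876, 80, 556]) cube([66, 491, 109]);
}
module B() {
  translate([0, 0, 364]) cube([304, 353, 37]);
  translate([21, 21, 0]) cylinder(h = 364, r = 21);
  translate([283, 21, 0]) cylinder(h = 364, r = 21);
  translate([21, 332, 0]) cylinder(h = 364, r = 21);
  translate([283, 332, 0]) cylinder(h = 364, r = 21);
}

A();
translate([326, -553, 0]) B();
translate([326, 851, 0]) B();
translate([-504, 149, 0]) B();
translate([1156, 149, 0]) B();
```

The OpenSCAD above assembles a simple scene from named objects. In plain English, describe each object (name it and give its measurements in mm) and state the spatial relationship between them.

A is a rectangular dining table. The top is 956×651×50 mm with its upper surface at z = 715 mm. It stands on four 66×66 mm square legs, each inset 14 mm from the nearest pair of top edges, running from the floor to the underside of the top. Four apron rails, 66 mm thick and 109 mm tall, run between adjacent legs with their top edges flush with the underside of the top and their outer faces flush with the legs' outer faces.

B is a four-legged stool. The seat is 304×353 mm, 37 mm thick, top at z = 401 mm. It stands on four round legs, each 42 mm in diameter, from z = 0 to the seat underside, each leg's axis is inset half a diameter from the nearest pair of seat edges (so the leg's bounding box is flush with the corner).

Four stools sit around the table at the −y, +y, −x, +x sides.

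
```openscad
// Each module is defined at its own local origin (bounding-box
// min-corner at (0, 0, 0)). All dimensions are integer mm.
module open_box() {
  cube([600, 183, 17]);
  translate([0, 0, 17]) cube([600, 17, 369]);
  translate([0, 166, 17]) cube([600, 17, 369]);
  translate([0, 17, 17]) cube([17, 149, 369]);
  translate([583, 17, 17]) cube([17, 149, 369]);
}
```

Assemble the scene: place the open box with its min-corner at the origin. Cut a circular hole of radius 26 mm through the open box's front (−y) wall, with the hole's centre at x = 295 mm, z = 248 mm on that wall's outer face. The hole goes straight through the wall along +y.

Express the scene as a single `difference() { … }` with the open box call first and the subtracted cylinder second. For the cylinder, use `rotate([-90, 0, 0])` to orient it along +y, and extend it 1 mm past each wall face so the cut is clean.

difference() {
  open_box();
  translate([295, -1, 248]) rotate([-90, 0, 0]) cylinder(h = 19, r = 26);
}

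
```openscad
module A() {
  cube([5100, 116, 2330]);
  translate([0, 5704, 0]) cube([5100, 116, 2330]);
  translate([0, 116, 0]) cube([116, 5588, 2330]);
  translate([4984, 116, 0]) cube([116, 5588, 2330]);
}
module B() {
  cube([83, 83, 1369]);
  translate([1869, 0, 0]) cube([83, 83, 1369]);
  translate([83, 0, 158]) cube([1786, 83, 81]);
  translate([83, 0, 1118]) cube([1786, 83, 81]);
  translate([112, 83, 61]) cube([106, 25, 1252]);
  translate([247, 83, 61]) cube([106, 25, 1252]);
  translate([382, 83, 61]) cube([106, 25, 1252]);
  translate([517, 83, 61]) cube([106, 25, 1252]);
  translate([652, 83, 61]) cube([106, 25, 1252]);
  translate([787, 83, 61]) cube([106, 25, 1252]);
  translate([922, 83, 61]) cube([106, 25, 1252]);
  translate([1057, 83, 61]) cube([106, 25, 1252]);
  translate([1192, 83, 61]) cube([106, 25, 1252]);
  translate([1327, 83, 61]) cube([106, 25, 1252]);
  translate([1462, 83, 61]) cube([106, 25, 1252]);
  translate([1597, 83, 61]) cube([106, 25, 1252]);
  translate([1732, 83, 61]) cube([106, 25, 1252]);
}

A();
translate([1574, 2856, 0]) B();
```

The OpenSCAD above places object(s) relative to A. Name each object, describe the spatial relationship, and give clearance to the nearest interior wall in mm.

A is a house frame. B is a fence section. The fence section sits inside the house frame, centred. The clearance to the nearest interior wall is 1458 mm.

Clearances: x = 1458, y = 2740; minimum 1458 mm.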